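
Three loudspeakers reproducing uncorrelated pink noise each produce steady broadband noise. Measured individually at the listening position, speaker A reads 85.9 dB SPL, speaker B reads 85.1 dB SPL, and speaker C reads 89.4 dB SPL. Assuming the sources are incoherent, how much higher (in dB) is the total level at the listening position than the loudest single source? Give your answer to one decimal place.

2.6 dB

Incoherent sources sum as intensities:
L_total = 10·log₁₀(10^(85.9/10) + 10^(85.1/10) + 10^(89.4/10)) = 92.00 dB SPL.
Excess over the loudest (89.4 dB): 92.00 − 89.4 = 2.6 dB.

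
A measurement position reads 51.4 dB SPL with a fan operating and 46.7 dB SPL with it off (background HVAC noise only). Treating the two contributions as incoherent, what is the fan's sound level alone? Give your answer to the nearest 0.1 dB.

49.6 dB SPL

Background correction is a power subtraction:
L_src = 10·log₁₀(10^(51.4/10) − 10^(46.7/10)) = 10·log₁₀(91260) = 49.6 dB SPL.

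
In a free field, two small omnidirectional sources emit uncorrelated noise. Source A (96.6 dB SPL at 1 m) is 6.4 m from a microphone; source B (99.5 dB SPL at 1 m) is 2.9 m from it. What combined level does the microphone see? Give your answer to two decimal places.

At the listener: L_A = 96.6 − 20·log₁₀(6.4) = 80.476 dB; L_B = 99.5 − 20·log₁₀(2.9) = 90.252 dB.
Combined: 10·log₁₀(10^(80.476/10)+10^(90.252/10)) = 90.69 dB SPL.

90.69 dB SPL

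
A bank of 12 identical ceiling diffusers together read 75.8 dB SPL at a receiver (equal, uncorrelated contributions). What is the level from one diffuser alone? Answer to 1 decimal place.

12 equal incoherent sources add 10·log₁₀(12) = 10.79 dB over one source.
L_one = 75.8 − 10.79 = 65.0 dB SPL.

65.0 dB SPL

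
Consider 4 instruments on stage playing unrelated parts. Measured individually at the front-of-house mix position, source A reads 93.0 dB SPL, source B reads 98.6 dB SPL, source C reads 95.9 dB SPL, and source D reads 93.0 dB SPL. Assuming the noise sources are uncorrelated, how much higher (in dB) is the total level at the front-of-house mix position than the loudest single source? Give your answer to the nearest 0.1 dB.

3.2 dB

Uncorrelated sources add in intensity (power), not in dB.
L_total = 10·log₁₀(10^(93.0/10) + 10^(98.6/10) + 10^(95.9/10) + 10^(93.0/10)) = 101.80 dB SPL.
Excess over the loudest (98.6 dB): 101.80 − 98.6 = 3.2 dB.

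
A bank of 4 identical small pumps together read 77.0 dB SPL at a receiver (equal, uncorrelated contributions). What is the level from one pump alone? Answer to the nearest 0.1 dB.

71.0 dB SPL

4 equal incoherent sources add 10·log₁₀(4) = 6.02 dB over one source.
L_one = 77.0 − 6.02 = 71.0 dB SPL.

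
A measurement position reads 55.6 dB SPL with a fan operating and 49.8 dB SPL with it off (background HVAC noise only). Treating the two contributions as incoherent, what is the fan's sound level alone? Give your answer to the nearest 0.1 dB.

54.3 dB SPL

Subtract intensities: L_src = 10·log₁₀(10^(L_total/10) − 10^(L_bg/10)).
L_src = 10·log₁₀(10^(55.6/10) − 10^(49.8/10)) = 10·log₁₀(267600) = 54.3 dB SPL.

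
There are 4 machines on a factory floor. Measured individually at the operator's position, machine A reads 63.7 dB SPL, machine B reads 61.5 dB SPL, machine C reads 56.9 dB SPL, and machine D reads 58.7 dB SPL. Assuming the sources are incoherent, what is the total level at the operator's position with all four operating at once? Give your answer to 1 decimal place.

67.0 dB SPL

Incoherent sources sum as intensities:
L_total = 10·log₁₀(10^(63.7/10) + 10^(61.5/10) + 10^(56.9/10) + 10^(58.7/10)) = 10·log₁₀(4988000) = 67.0 dB SPL.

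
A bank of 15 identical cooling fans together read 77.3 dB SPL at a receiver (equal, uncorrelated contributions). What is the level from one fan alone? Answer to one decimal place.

15 equal incoherent sources add 10·log₁₀(15) = 11.76 dB over one source.
L_one = 77.3 − 11.76 = 65.5 dB SPL.

65.5 dB SPL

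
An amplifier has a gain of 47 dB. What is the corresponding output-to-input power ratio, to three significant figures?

Power ratio = 10^(dB/10).
10^(47/10) = 10^(4.700) = 50100.

50100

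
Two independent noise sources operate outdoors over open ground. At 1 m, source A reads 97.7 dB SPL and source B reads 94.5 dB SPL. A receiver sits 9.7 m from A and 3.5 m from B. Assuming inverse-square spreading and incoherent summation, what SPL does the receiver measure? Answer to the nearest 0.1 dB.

At the listener: L_A = 97.7 − 20·log₁₀(9.7) = 77.96 dB; L_B = 94.5 − 20·log₁₀(3.5) = 83.62 dB.
Combined: 10·log₁₀(10^(77.96/10)+10^(83.62/10)) = 84.7 dB SPL.

84.7 dB SPL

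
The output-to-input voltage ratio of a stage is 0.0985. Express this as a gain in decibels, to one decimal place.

For a voltage ratio, dB = 20·log₁₀(V₂/V₁).
20·log₁₀(0.0985) = -20.1 dB.

-20.1 dB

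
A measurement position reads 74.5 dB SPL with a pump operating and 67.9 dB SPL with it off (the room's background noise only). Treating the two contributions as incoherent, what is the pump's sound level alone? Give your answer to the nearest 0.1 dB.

Subtract intensities: L_src = 10·log₁₀(10^(L_total/10) − 10^(L_bg/10)).
L_src = 10·log₁₀(10^(74.5/10) − 10^(67.9/10)) = 10·log₁₀(22020000) = 73.4 dB SPL.

73.4 dB SPL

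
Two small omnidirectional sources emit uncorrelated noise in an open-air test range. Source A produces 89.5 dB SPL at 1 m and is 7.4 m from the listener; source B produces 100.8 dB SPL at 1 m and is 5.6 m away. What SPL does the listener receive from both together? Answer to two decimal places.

At the listener: L_A = 89.5 − 20·log₁₀(7.4) = 72.115 dB; L_B = 100.8 − 20·log₁₀(5.6) = 85.836 dB.
Combined: 10·log₁₀(10^(72.115/10)+10^(85.836/10)) = 86.02 dB SPL.

86.02 dB SPL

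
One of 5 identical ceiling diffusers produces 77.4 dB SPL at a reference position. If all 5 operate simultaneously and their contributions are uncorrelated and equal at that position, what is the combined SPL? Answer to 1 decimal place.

84.4 dB SPL

5 equal incoherent sources raise the level by 10·log₁₀(5) = 6.99 dB.
L_total = 77.4 + 6.99 = 84.4 dB SPL.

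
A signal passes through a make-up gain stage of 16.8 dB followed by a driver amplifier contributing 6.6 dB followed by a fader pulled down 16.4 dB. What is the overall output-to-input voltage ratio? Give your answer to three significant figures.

2.24

Net gain = 16.8 + 6.6 + (−16.4) = 7.0 dB.
Voltage ratio = 10^(7.0/20) = 2.24.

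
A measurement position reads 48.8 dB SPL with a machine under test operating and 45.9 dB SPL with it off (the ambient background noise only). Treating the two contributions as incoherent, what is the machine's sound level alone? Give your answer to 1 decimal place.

45.7 dB SPL

Background correction is a power subtraction:
L_src = 10·log₁₀(10^(48.8/10) − 10^(45.9/10)) = 10·log₁₀(36950) = 45.7 dB SPL.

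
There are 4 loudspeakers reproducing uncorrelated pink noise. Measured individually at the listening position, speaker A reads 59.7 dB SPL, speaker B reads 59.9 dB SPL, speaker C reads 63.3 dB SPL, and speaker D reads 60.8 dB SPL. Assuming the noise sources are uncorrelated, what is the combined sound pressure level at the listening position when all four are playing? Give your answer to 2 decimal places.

67.20 dB SPL

Incoherent sources sum as intensities:
L_total = 10·log₁₀(10^(59.7/10) + 10^(59.9/10) + 10^(63.3/10) + 10^(60.8/10)) = 10·log₁₀(5251000) = 67.20 dB SPL.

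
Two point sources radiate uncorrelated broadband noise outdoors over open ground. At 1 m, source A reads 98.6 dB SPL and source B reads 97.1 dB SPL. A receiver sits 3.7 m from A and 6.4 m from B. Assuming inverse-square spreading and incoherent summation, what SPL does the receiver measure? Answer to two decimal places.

88.16 dB SPL

At the listener: L_A = 98.6 − 20·log₁₀(3.7) = 87.236 dB; L_B = 97.1 − 20·log₁₀(6.4) = 80.976 dB.
Combined: 10·log₁₀(10^(87.236/10)+10^(80.976/10)) = 88.16 dB SPL.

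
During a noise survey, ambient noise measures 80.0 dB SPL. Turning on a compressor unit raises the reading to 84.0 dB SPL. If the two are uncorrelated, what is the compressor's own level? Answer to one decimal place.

Subtract intensities: L_src = 10·log₁₀(10^(L_total/10) − 10^(L_bg/10)).
L_src = 10·log₁₀(10^(84.0/10) − 10^(80.0/10)) = 10·log₁₀(151200000) = 81.8 dB SPL.

81.8 dB SPL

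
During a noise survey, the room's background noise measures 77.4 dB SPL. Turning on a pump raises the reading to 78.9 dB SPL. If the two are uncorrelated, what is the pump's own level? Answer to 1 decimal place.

73.6 dB SPL

Remove the background by subtracting linear intensities:
L_src = 10·log₁₀(10^(78.9/10) − 10^(77.4/10)) = 10·log₁₀(22670000) = 73.6 dB SPL.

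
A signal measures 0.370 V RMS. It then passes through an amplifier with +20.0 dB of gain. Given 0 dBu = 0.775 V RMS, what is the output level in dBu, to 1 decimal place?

+13.6 dBu

Input level: 20·log₁₀(0.370/0.775) = -6.42 dBu.
Output: -6.42 + 20.0 = +13.6 dBu.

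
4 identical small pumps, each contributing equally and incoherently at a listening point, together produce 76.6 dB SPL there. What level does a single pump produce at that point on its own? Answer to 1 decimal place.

70.6 dB SPL

4 equal incoherent sources add 10·log₁₀(4) = 6.02 dB over one source.
L_one = 76.6 − 6.02 = 70.6 dB SPL.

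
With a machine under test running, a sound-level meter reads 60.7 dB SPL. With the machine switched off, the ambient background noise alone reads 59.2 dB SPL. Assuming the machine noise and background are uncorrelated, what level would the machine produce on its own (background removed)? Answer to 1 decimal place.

55.4 dB SPL

Subtract intensities: L_src = 10·log₁₀(10^(L_total/10) − 10^(L_bg/10)).
L_src = 10·log₁₀(10^(60.7/10) − 10^(59.2/10)) = 10·log₁₀(343100) = 55.4 dB SPL.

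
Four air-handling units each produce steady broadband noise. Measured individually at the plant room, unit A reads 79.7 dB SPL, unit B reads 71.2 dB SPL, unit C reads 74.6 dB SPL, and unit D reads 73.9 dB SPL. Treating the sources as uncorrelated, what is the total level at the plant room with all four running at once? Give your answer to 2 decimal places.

82.04 dB SPL

Incoherent sources sum as intensities:
L_total = 10·log₁₀(10^(79.7/10) + 10^(71.2/10) + 10^(74.6/10) + 10^(73.9/10)) = 10·log₁₀(159900000) = 82.04 dB SPL.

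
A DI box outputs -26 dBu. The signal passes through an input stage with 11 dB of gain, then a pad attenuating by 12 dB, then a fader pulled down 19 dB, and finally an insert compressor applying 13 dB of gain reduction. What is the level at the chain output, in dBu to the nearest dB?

-59 dBu

In dB, series stages simply add:
-26 + 11 − 12 − 19 − 13 = -59 dBu.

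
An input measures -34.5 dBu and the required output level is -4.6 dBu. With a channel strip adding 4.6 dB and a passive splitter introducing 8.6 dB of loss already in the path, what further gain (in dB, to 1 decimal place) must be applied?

The required make-up gain is the shortfall in the dB sum.
G = -4.6 − (-34.5) − 4.6 + 8.6 = 33.9 dB.

33.9 dB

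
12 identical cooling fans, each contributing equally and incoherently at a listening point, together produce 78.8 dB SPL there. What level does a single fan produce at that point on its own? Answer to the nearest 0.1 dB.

68.0 dB SPL

12 equal incoherent sources add 10·log₁₀(12) = 10.79 dB over one source.
L_one = 78.8 − 10.79 = 68.0 dB SPL.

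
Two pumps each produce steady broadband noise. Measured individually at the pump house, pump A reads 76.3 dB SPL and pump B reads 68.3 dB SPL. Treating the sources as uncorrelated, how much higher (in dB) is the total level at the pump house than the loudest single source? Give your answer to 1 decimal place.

Add the sources as powers (linear), then convert back to dB:
L_total = 10·log₁₀(10^(76.3/10) + 10^(68.3/10)) = 76.94 dB SPL.
Excess over the loudest (76.3 dB): 76.94 − 76.3 = 0.6 dB.

0.6 dB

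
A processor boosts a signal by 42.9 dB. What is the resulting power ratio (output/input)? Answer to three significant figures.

19500

Power ratio = 10^(dB/10).
10^(42.9/10) = 10^(4.290) = 19500.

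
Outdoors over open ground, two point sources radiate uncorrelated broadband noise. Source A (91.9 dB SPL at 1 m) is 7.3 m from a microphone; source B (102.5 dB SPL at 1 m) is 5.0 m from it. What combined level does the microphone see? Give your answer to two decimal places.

At the listener: L_A = 91.9 − 20·log₁₀(7.3) = 74.634 dB; L_B = 102.5 − 20·log₁₀(5.0) = 88.521 dB.
Combined: 10·log₁₀(10^(74.634/10)+10^(88.521/10)) = 88.69 dB SPL.

88.69 dB SPL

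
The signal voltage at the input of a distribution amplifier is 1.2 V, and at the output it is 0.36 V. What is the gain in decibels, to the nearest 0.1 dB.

Voltage ratio → dB uses the 20·log₁₀ form:
20·log₁₀(0.36/1.2) = 20·log₁₀(0.3000) = -10.5 dB.

-10.5 dB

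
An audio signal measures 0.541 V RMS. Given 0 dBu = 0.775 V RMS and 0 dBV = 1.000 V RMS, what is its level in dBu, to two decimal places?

-3.12 dBu

dBu = 20·log₁₀(V / 0.775 V).
20·log₁₀(0.541/0.775) = -3.12 dBu.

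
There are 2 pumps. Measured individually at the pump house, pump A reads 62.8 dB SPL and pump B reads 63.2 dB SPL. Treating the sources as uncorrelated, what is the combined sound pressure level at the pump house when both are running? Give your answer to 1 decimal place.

66.0 dB SPL

Add the sources as powers (linear), then convert back to dB:
L_total = 10·log₁₀(10^(62.8/10) + 10^(63.2/10)) = 10·log₁₀(3995000) = 66.0 dB SPL.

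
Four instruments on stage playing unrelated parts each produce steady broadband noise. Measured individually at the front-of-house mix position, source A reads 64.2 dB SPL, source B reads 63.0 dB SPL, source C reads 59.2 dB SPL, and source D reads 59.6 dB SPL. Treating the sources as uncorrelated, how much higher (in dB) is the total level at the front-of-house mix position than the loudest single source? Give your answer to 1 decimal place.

Incoherent sources sum as intensities:
L_total = 10·log₁₀(10^(64.2/10) + 10^(63.0/10) + 10^(59.2/10) + 10^(59.6/10)) = 68.04 dB SPL.
Excess over the loudest (64.2 dB): 68.04 − 64.2 = 3.8 dB.

3.8 dB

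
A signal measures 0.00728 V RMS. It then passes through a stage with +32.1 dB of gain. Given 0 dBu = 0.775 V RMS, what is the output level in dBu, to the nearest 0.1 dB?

Input level: 20·log₁₀(0.00728/0.775) = -40.54 dBu.
Output: -40.54 + 32.1 = -8.4 dBu.

-8.4 dBu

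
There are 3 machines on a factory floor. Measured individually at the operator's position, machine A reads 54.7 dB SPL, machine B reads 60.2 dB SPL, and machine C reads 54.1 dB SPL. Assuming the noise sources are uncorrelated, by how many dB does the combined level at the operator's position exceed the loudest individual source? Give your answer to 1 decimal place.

Uncorrelated sources add in intensity (power), not in dB.
L_total = 10·log₁₀(10^(54.7/10) + 10^(60.2/10) + 10^(54.1/10)) = 62.04 dB SPL.
Excess over the loudest (60.2 dB): 62.04 − 60.2 = 1.8 dB.

1.8 dB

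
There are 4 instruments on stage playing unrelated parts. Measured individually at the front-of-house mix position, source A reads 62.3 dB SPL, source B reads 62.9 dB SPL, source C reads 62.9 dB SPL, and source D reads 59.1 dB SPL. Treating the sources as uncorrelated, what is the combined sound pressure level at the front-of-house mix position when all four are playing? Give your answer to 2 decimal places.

68.07 dB SPL

Add the sources as powers (linear), then convert back to dB:
L_total = 10·log₁₀(10^(62.3/10) + 10^(62.9/10) + 10^(62.9/10) + 10^(59.1/10)) = 10·log₁₀(6411000) = 68.07 dB SPL.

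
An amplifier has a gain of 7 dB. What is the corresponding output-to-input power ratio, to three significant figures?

5.01

Power ratio = 10^(dB/10).
10^(7/10) = 10^(0.7000) = 5.01.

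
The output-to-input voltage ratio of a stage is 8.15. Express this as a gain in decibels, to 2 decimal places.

18.22 dB

Voltage is an amplitude quantity, so gain = 20·log₁₀(V_out/V_in).
20·log₁₀(8.15) = 18.22 dB.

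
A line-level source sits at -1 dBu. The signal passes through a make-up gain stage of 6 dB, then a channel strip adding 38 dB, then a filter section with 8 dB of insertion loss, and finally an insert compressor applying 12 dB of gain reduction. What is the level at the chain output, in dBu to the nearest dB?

+23 dBu

In dB, series stages simply add:
-1 + 6 + 38 − 8 − 12 = +23 dBu.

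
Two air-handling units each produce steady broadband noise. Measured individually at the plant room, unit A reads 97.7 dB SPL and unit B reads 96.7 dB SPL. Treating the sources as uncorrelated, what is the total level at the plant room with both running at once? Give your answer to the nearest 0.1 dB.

100.2 dB SPL

Incoherent sources sum as intensities:
L_total = 10·log₁₀(10^(97.7/10) + 10^(96.7/10)) = 10·log₁₀(10566000000) = 100.2 dB SPL.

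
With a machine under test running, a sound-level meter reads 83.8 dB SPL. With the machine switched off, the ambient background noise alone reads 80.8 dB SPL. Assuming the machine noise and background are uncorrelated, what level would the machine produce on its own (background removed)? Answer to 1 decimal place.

Subtract intensities: L_src = 10·log₁₀(10^(L_total/10) − 10^(L_bg/10)).
L_src = 10·log₁₀(10^(83.8/10) − 10^(80.8/10)) = 10·log₁₀(119700000) = 80.8 dB SPL.

80.8 dB SPL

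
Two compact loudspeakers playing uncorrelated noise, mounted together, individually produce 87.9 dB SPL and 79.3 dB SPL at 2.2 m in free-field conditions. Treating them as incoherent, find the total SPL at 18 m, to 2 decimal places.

Combined at 2.2 m: 10·log₁₀(10^(87.9/10)+10^(79.3/10)) = 88.462 dB SPL.
Then apply −20·log₁₀(18/2.2) = -18.257 dB → 70.20 dB SPL.

70.20 dB SPL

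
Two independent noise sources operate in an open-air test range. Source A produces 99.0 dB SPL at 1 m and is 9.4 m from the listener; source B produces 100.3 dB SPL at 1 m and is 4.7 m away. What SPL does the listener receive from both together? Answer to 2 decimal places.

At the listener: L_A = 99.0 − 20·log₁₀(9.4) = 79.537 dB; L_B = 100.3 − 20·log₁₀(4.7) = 86.858 dB.
Combined: 10·log₁₀(10^(79.537/10)+10^(86.858/10)) = 87.60 dB SPL.

87.60 dB SPL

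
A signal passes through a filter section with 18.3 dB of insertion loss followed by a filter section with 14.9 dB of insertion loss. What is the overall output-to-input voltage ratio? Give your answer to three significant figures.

Net gain = (−18.3) + (−14.9) = -33.2 dB.
Voltage ratio = 10^(-33.2/20) = 0.0219.

0.0219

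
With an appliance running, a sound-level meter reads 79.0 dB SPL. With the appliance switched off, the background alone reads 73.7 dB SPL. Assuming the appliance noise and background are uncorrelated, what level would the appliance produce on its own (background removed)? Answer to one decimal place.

Remove the background by subtracting linear intensities:
L_src = 10·log₁₀(10^(79.0/10) − 10^(73.7/10)) = 10·log₁₀(55990000) = 77.5 dB SPL.

77.5 dB SPL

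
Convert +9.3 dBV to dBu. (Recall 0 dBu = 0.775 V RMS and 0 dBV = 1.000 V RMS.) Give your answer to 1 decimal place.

+11.5 dBu

The offset between the scales is 20·log₁₀(0.775/1.000) = −2.214 dB.
So dBu = +9.3 + 2.214 = +11.5 dBu.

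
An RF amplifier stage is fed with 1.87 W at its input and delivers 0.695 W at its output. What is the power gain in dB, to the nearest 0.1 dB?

-4.3 dB

Power ratio → dB uses the 10·log₁₀ form:
10·log₁₀(0.695/1.87) = 10·log₁₀(0.3717) = -4.3 dB.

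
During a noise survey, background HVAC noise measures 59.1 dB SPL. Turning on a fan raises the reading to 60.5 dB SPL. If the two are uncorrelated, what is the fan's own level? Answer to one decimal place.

Remove the background by subtracting linear intensities:
L_src = 10·log₁₀(10^(60.5/10) − 10^(59.1/10)) = 10·log₁₀(309200) = 54.9 dB SPL.

54.9 dB SPL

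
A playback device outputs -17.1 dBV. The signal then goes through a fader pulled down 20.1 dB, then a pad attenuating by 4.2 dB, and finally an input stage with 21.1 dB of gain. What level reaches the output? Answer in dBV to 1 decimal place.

-20.3 dBV

In dB, series stages simply add:
-17.1 − 20.1 − 4.2 + 21.1 = -20.3 dBV.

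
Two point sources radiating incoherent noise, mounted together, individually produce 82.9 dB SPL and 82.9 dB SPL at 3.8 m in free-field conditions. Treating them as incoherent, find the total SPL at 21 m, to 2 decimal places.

71.06 dB SPL

Combined at 3.8 m: 10·log₁₀(10^(82.9/10)+10^(82.9/10)) = 85.910 dB SPL.
Then apply −20·log₁₀(21/3.8) = -14.849 dB → 71.06 dB SPL.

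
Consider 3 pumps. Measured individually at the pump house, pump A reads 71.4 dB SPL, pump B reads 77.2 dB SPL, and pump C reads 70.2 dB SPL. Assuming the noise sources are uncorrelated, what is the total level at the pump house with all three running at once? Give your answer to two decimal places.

78.85 dB SPL

Incoherent sources sum as intensities:
L_total = 10·log₁₀(10^(71.4/10) + 10^(77.2/10) + 10^(70.2/10)) = 10·log₁₀(76760000) = 78.85 dB SPL.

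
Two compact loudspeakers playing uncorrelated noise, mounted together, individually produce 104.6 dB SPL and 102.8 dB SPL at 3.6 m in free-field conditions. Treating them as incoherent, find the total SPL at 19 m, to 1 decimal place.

Combined at 3.6 m: 10·log₁₀(10^(104.6/10)+10^(102.8/10)) = 106.80 dB SPL.
Then apply −20·log₁₀(19/3.6) = -14.45 dB → 92.4 dB SPL.

92.4 dB SPL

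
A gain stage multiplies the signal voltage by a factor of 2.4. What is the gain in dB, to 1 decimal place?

For a voltage ratio, dB = 20·log₁₀(V₂/V₁).
20·log₁₀(2.4) = 7.6 dB.

7.6 dB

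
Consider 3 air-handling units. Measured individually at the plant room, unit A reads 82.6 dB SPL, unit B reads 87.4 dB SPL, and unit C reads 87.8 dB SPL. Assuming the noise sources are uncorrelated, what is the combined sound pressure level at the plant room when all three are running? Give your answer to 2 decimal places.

91.25 dB SPL

Add the sources as powers (linear), then convert back to dB:
L_total = 10·log₁₀(10^(82.6/10) + 10^(87.4/10) + 10^(87.8/10)) = 10·log₁₀(1334000000) = 91.25 dB SPL.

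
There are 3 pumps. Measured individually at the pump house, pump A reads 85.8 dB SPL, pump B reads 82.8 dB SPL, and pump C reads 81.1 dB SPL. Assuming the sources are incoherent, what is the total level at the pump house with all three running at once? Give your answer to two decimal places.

88.45 dB SPL

Uncorrelated sources add in intensity (power), not in dB.
L_total = 10·log₁₀(10^(85.8/10) + 10^(82.8/10) + 10^(81.1/10)) = 10·log₁₀(699600000) = 88.45 dB SPL.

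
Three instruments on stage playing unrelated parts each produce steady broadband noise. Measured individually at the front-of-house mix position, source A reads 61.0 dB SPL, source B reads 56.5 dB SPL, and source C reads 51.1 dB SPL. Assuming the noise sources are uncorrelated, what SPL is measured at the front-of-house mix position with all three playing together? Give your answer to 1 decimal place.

62.6 dB SPL

Uncorrelated sources add in intensity (power), not in dB.
L_total = 10·log₁₀(10^(61.0/10) + 10^(56.5/10) + 10^(51.1/10)) = 10·log₁₀(1834000) = 62.6 dB SPL.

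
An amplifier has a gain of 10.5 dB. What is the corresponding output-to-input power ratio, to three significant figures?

Power ratio = 10^(dB/10).
10^(10.5/10) = 10^(1.050) = 11.2.

11.2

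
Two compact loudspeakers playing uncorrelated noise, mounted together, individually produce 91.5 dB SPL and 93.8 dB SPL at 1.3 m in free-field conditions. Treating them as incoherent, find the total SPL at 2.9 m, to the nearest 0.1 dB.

88.8 dB SPL

Combined at 1.3 m: 10·log₁₀(10^(91.5/10)+10^(93.8/10)) = 95.81 dB SPL.
Then apply −20·log₁₀(2.9/1.3) = -6.97 dB → 88.8 dB SPL.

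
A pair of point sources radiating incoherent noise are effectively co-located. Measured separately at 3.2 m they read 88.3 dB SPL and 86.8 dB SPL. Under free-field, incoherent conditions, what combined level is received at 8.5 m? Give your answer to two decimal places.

Combined at 3.2 m: 10·log₁₀(10^(88.3/10)+10^(86.8/10)) = 90.625 dB SPL.
Then apply −20·log₁₀(8.5/3.2) = -8.485 dB → 82.14 dB SPL.

82.14 dB SPL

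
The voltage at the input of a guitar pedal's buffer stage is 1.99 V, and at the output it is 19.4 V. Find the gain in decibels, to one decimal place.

19.8 dB

Voltage is an amplitude quantity, so gain = 20·log₁₀(V_out/V_in).
20·log₁₀(19.4/1.99) = 20·log₁₀(9.749) = 19.8 dB.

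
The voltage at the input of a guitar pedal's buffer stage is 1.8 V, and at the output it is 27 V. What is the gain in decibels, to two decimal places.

23.52 dB

Voltage is an amplitude quantity, so gain = 20·log₁₀(V_out/V_in).
20·log₁₀(27/1.8) = 20·log₁₀(15.00) = 23.52 dB.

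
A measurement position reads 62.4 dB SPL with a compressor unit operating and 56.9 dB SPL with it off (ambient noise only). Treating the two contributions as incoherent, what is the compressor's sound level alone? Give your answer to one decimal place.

Background correction is a power subtraction:
L_src = 10·log₁₀(10^(62.4/10) − 10^(56.9/10)) = 10·log₁₀(1248000) = 61.0 dB SPL.

61.0 dB SPL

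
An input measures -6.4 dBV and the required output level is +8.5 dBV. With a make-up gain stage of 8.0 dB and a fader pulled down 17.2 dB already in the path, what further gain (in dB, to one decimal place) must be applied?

24.1 dB

The required make-up gain is the shortfall in the dB sum.
G = +8.5 − (-6.4) − 8.0 + 17.2 = 24.1 dB.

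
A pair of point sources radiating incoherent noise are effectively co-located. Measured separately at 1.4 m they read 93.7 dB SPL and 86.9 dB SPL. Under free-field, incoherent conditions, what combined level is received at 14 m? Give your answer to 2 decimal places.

Combined at 1.4 m: 10·log₁₀(10^(93.7/10)+10^(86.9/10)) = 94.524 dB SPL.
Then apply −20·log₁₀(14/1.4) = -20.000 dB → 74.52 dB SPL.

74.52 dB SPL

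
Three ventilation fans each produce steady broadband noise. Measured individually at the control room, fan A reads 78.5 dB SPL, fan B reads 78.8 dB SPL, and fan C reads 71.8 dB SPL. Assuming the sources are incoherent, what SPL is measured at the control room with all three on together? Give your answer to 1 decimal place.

82.1 dB SPL

Incoherent sources sum as intensities:
L_total = 10·log₁₀(10^(78.5/10) + 10^(78.8/10) + 10^(71.8/10)) = 10·log₁₀(161800000) = 82.1 dB SPL.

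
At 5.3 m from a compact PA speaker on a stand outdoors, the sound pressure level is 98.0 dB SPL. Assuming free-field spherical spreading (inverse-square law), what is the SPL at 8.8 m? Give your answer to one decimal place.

Free-field point source: level drops by 20·log₁₀ of the distance ratio.
ΔL = −20·log₁₀(8.8/5.3) = -4.40 dB, so L₂ = 98.0 + (-4.40) = 93.6 dB SPL.

93.6 dB SPL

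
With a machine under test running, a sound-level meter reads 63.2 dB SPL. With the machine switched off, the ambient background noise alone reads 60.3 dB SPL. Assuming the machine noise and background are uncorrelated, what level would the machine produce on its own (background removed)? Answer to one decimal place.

Subtract intensities: L_src = 10·log₁₀(10^(L_total/10) − 10^(L_bg/10)).
L_src = 10·log₁₀(10^(63.2/10) − 10^(60.3/10)) = 10·log₁₀(1018000) = 60.1 dB SPL.

60.1 dB SPL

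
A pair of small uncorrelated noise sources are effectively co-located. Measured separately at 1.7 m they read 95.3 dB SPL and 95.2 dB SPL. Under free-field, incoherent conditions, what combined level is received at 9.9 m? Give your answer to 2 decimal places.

Combined at 1.7 m: 10·log₁₀(10^(95.3/10)+10^(95.2/10)) = 98.261 dB SPL.
Then apply −20·log₁₀(9.9/1.7) = -15.304 dB → 82.96 dB SPL.

82.96 dB SPL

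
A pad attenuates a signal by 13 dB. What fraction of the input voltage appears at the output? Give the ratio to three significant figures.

Voltage ratio = 10^(dB/20).
10^(-13/20) = 10^(-0.6500) = 0.224.

0.224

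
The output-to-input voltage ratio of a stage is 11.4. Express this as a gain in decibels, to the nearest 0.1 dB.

Voltage ratio → dB uses the 20·log₁₀ form:
20·log₁₀(11.4) = 21.1 dB.

21.1 dB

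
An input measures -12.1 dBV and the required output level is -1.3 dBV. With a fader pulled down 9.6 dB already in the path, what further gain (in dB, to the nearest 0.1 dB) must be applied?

The required make-up gain is the shortfall in the dB sum.
G = -1.3 − (-12.1) + 9.6 = 20.4 dB.

20.4 dB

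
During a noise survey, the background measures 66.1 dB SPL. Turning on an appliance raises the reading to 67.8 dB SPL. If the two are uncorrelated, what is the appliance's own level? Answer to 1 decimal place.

Remove the background by subtracting linear intensities:
L_src = 10·log₁₀(10^(67.8/10) − 10^(66.1/10)) = 10·log₁₀(1952000) = 62.9 dB SPL.

62.9 dB SPL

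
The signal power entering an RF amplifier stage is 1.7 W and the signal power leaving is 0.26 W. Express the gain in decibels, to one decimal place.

Power is a power quantity, so gain = 10·log₁₀(P_out/P_in).
10·log₁₀(0.26/1.7) = 10·log₁₀(0.1529) = -8.2 dB.

-8.2 dB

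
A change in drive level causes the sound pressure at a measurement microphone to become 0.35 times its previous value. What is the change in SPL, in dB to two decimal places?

SPL change from a pressure ratio uses the 20·log₁₀ form:
20·log₁₀(0.35) = -9.12 dB.

-9.12 dB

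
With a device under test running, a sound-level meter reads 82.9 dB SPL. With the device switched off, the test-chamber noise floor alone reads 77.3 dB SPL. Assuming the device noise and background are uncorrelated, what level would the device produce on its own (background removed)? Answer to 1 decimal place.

81.5 dB SPL

Background correction is a power subtraction:
L_src = 10·log₁₀(10^(82.9/10) − 10^(77.3/10)) = 10·log₁₀(141300000) = 81.5 dB SPL.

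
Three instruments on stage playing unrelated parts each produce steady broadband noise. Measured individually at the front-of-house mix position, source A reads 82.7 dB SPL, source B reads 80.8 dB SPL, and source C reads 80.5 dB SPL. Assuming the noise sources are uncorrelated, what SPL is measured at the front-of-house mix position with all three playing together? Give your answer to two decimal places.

86.22 dB SPL

Incoherent sources sum as intensities:
L_total = 10·log₁₀(10^(82.7/10) + 10^(80.8/10) + 10^(80.5/10)) = 10·log₁₀(418600000) = 86.22 dB SPL.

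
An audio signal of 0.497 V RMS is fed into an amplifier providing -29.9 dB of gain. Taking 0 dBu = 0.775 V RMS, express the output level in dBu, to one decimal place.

Input level: 20·log₁₀(0.497/0.775) = -3.86 dBu.
Output: -3.86 − 29.9 = -33.8 dBu.

-33.8 dBu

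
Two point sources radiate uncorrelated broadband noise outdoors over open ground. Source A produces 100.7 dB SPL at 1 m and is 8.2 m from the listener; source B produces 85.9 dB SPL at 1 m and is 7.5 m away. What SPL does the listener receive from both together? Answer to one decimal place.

At the listener: L_A = 100.7 − 20·log₁₀(8.2) = 82.42 dB; L_B = 85.9 − 20·log₁₀(7.5) = 68.40 dB.
Combined: 10·log₁₀(10^(82.42/10)+10^(68.40/10)) = 82.6 dB SPL.

82.6 dB SPL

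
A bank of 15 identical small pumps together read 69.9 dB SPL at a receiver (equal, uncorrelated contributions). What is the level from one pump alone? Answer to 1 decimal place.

58.1 dB SPL

15 equal incoherent sources add 10·log₁₀(15) = 11.76 dB over one source.
L_one = 69.9 − 11.76 = 58.1 dB SPL.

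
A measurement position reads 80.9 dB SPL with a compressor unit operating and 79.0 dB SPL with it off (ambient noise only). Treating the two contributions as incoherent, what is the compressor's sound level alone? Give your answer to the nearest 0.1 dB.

76.4 dB SPL

Remove the background by subtracting linear intensities:
L_src = 10·log₁₀(10^(80.9/10) − 10^(79.0/10)) = 10·log₁₀(43590000) = 76.4 dB SPL.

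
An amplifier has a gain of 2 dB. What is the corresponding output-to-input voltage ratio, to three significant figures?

Voltage ratio = 10^(dB/20).
10^(2/20) = 10^(0.1000) = 1.26.

1.26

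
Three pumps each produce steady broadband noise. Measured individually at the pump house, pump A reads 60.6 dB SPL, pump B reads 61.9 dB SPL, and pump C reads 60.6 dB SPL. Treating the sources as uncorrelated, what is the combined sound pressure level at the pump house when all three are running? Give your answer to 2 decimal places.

65.85 dB SPL

Incoherent sources sum as intensities:
L_total = 10·log₁₀(10^(60.6/10) + 10^(61.9/10) + 10^(60.6/10)) = 10·log₁₀(3845000) = 65.85 dB SPL.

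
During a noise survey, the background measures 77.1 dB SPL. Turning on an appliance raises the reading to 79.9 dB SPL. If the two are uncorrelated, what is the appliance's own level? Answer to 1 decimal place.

76.7 dB SPL

Remove the background by subtracting linear intensities:
L_src = 10·log₁₀(10^(79.9/10) − 10^(77.1/10)) = 10·log₁₀(46440000) = 76.7 dB SPL.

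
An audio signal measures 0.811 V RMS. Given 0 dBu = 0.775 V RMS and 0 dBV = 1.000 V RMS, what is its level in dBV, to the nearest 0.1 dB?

dBV = 20·log₁₀(V / 1.000 V).
20·log₁₀(0.811/1.000) = -1.8 dBV.

-1.8 dBV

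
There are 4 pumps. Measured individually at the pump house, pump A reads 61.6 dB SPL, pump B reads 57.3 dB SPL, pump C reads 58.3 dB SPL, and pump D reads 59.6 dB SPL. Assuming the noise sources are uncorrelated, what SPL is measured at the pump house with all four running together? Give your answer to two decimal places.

65.53 dB SPL

Add the sources as powers (linear), then convert back to dB:
L_total = 10·log₁₀(10^(61.6/10) + 10^(57.3/10) + 10^(58.3/10) + 10^(59.6/10)) = 10·log₁₀(3571000) = 65.53 dB SPL.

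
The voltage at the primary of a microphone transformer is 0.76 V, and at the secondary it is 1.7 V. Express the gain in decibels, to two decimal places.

6.99 dB

Voltage ratio → dB uses the 20·log₁₀ form:
20·log₁₀(1.7/0.76) = 20·log₁₀(2.237) = 6.99 dB.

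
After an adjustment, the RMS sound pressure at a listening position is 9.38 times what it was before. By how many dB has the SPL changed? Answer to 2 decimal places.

19.44 dB

SPL change from a pressure ratio uses the 20·log₁₀ form:
20·log₁₀(9.38) = 19.44 dB.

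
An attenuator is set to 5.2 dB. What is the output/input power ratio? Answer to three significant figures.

0.302

Power ratio = 10^(dB/10).
10^(-5.2/10) = 10^(-0.5200) = 0.302.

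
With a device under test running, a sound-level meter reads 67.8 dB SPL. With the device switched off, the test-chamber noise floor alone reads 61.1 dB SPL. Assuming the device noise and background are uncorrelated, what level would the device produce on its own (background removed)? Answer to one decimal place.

Remove the background by subtracting linear intensities:
L_src = 10·log₁₀(10^(67.8/10) − 10^(61.1/10)) = 10·log₁₀(4737000) = 66.8 dB SPL.

66.8 dB SPL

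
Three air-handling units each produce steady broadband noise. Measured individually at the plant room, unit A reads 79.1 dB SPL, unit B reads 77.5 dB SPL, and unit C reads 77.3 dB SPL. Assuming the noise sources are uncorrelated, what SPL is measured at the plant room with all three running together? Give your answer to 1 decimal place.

82.8 dB SPL

Add the sources as powers (linear), then convert back to dB:
L_total = 10·log₁₀(10^(79.1/10) + 10^(77.5/10) + 10^(77.3/10)) = 10·log₁₀(191200000) = 82.8 dB SPL.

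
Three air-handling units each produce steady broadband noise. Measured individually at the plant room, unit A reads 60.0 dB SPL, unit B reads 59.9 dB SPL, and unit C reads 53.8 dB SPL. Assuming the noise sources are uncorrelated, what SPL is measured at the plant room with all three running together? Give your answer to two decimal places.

63.46 dB SPL

Add the sources as powers (linear), then convert back to dB:
L_total = 10·log₁₀(10^(60.0/10) + 10^(59.9/10) + 10^(53.8/10)) = 10·log₁₀(2217000) = 63.46 dB SPL.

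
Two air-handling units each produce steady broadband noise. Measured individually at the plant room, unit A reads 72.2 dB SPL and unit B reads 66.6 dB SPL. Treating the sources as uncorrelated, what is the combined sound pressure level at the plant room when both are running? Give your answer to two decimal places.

73.26 dB SPL

Uncorrelated sources add in intensity (power), not in dB.
L_total = 10·log₁₀(10^(72.2/10) + 10^(66.6/10)) = 10·log₁₀(21170000) = 73.26 dB SPL.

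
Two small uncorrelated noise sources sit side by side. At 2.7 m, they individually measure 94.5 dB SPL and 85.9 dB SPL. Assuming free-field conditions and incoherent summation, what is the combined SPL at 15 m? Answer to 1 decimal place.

Combined at 2.7 m: 10·log₁₀(10^(94.5/10)+10^(85.9/10)) = 95.06 dB SPL.
Then apply −20·log₁₀(15/2.7) = -14.89 dB → 80.2 dB SPL.

80.2 dB SPL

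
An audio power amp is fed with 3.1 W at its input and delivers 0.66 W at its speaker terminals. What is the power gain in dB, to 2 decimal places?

-6.72 dB

Power is a power quantity, so gain = 10·log₁₀(P_out/P_in).
10·log₁₀(0.66/3.1) = 10·log₁₀(0.2129) = -6.72 dB.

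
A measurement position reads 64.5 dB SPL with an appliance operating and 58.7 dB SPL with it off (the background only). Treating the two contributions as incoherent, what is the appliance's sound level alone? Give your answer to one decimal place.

63.2 dB SPL

Subtract intensities: L_src = 10·log₁₀(10^(L_total/10) − 10^(L_bg/10)).
L_src = 10·log₁₀(10^(64.5/10) − 10^(58.7/10)) = 10·log₁₀(2077000) = 63.2 dB SPL.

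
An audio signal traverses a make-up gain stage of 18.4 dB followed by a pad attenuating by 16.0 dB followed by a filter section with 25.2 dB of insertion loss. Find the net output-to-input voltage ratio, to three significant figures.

0.0724

Net gain = 18.4 + (−16.0) + (−25.2) = -22.8 dB.
Voltage ratio = 10^(-22.8/20) = 0.0724.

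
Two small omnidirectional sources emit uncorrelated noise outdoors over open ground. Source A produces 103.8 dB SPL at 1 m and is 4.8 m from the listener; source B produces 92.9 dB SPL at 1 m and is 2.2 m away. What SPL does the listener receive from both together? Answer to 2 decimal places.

At the listener: L_A = 103.8 − 20·log₁₀(4.8) = 90.175 dB; L_B = 92.9 − 20·log₁₀(2.2) = 86.052 dB.
Combined: 10·log₁₀(10^(90.175/10)+10^(86.052/10)) = 91.60 dB SPL.

91.60 dB SPL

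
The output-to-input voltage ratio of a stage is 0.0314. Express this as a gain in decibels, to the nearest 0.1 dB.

For a voltage ratio, dB = 20·log₁₀(V₂/V₁).
20·log₁₀(0.0314) = -30.1 dB.

-30.1 dB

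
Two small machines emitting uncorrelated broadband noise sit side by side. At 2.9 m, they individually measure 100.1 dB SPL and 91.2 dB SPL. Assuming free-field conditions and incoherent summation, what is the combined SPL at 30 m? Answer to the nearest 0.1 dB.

Combined at 2.9 m: 10·log₁₀(10^(100.1/10)+10^(91.2/10)) = 100.63 dB SPL.
Then apply −20·log₁₀(30/2.9) = -20.29 dB → 80.3 dB SPL.

80.3 dB SPL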